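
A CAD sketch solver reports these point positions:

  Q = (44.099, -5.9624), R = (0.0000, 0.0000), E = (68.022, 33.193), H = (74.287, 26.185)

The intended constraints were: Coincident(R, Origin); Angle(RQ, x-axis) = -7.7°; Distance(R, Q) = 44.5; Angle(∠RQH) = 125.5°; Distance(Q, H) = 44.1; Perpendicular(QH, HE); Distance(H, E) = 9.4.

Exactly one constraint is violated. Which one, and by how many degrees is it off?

Perpendicular(QH, HE) — off by 5.00°.

R = (0.00, 0.00) ✓; RQ at -7.700° ✓; |RQ| = 44.50 ✓; ∠RQH = 125.5° ✓; |QH| = 44.10 ✓; ∠(QH, HE) = 85.00° ✗; |HE| = 9.400 ✓.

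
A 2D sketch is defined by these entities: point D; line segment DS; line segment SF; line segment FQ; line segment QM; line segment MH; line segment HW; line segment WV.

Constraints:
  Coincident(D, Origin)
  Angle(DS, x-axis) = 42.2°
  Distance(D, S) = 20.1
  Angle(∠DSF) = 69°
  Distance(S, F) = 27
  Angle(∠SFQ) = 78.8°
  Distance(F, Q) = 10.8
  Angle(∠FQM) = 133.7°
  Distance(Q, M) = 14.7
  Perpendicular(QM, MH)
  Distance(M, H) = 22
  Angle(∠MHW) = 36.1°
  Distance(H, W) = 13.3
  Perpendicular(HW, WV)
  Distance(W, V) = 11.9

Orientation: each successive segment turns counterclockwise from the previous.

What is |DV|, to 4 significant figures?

3.270

D is at the origin; DS runs at 42.2° with length 20.1, so S = (14.89, 13.50). ∠DSF = 69.0° gives SF at 153.2° from the x-axis; with |SF| = 27.0, F = (-9.210, 25.68). ∠SFQ = 78.8° gives FQ at -105.6° from the x-axis; with |FQ| = 10.8, Q = (-12.11, 15.27). ∠FQM = 133.7° gives QM at -59.30° from the x-axis; with |QM| = 14.7, M = (-4.609, 2.633). QM is perpendicular to MH, so MH runs at 30.70°; with |MH| = 22.0, H = (14.31, 13.87). ∠MHW = 36.1° gives HW at 174.6° from the x-axis; with |HW| = 13.3, W = (1.067, 15.12). HW is perpendicular to WV, so WV runs at -95.40°; with |WV| = 11.9, V = (-0.05311, 3.270). Then |DV| = |V − D| = 3.270.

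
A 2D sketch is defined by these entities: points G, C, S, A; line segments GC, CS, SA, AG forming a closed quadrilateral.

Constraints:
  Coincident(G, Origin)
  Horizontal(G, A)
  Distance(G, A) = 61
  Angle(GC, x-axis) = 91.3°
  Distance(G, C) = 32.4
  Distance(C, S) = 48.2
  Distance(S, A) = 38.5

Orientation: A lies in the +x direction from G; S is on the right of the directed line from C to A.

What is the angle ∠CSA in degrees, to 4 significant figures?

106.5°

G is at the origin; G and A share the same y with |GA| = 61.0 and A in +x, so A = (61.0, 0). GC runs at 91.3° with |GC| = 32.4, so C = (-0.7351, 32.39). S is determined by |CS| = 48.2 and |SA| = 38.5 together: it lies at the intersection of circle(C, 48.2) and circle(A, 38.5). With |CA| = 69.72, the foot of the radical line on CA is 40.89 from C and the perpendicular offset is √(48.2² − 40.89²) = 25.52. Taking the right-of-CA solution: S = (23.62, -9.205).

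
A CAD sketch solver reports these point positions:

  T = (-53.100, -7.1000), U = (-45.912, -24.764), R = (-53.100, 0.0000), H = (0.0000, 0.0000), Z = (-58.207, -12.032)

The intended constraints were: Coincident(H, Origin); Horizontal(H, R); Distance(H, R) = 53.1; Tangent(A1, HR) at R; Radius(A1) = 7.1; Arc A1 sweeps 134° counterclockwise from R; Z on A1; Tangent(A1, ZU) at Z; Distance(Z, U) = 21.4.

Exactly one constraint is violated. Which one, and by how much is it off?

Distance(Z, U) = 21.4 — off by 3.70.

H = (0.00, 0.00) ✓; H.y = 0.00, R.y = 0.00 ✓; |HR| = 53.10 ✓; ∠(TR, RH) = 90.00° ✓; |TR| = 7.100 ✓; bearing(T→Z) − bearing(T→R) = 134.0° ✓; |TZ| = 7.100 ✓; ∠(TZ, ZU) = 90.00° ✓; |ZU| = 17.70 ✗.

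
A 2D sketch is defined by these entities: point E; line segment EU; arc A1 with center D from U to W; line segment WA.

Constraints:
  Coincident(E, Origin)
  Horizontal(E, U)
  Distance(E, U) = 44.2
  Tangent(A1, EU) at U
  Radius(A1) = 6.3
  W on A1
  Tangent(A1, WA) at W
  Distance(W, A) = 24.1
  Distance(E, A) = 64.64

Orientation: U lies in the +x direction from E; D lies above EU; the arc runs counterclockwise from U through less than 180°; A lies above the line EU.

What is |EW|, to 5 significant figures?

50.199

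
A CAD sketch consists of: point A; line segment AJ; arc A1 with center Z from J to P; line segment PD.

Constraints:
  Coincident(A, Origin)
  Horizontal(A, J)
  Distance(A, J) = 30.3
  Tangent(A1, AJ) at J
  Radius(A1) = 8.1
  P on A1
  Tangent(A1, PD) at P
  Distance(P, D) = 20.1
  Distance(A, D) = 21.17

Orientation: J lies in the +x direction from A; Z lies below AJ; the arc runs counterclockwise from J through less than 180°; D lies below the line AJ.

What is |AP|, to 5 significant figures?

24.323

A is at the origin; AJ is horizontal with |AJ| = 30.3 and J on the +x side, so J = (30.300, 0.0000). Tangency of A1 to AJ means the radius ZJ is perpendicular to AJ, so Z = J + (0, -8.1) = (30.300, -8.1000). Since ZP ⟂ PD (tangency), |ZD| = √(8.1² + 20.1²) = 21.671 regardless of where P sits on A1. So D lies on both circle(A, 21.17) and circle(Z, 21.671); the below-AJ intersection is D = (11.052, -18.056). P is the foot of the tangent from D: P = (24.159, -2.8179).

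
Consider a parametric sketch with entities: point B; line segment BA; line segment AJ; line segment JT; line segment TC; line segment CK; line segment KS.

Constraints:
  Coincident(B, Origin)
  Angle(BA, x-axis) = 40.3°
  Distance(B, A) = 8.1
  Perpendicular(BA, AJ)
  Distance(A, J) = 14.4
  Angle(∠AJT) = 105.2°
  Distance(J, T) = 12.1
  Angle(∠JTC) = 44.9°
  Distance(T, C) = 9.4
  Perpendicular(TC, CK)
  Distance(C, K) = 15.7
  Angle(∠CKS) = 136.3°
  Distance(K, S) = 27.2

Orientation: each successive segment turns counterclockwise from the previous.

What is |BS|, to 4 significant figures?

48.79

B is at the origin; BA runs at 40.3° with length 8.1, so A = (6.178, 5.239). BA ⟂ AJ, so AJ runs at 130.3°; with |AJ| = 14.4, J = (-3.136, 16.22). ∠AJT = 105.2° gives JT at -154.9° from the x-axis; with |JT| = 12.1, T = (-14.09, 11.09). ∠JTC = 44.9° gives TC at -19.80° from the x-axis; with |TC| = 9.4, C = (-5.249, 7.904). TC is perpendicular to CK, so CK runs at 70.20°; with |CK| = 15.7, K = (0.06892, 22.68). ∠CKS = 136.3° gives KS at 113.9° from the x-axis; with |KS| = 27.2, S = (-10.95, 47.54). Then |BS| = |S − B| = 48.79.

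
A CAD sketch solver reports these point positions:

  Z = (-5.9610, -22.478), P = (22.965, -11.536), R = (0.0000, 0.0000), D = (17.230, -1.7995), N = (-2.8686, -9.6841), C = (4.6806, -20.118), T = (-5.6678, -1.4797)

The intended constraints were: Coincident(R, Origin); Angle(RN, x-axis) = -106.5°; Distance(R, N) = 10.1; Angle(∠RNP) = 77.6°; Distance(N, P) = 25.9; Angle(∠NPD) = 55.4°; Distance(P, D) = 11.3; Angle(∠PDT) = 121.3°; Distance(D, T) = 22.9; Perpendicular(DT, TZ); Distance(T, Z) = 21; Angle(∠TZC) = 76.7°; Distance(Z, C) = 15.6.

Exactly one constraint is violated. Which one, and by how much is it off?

Distance(Z, C) = 15.6 — off by 4.70.

R = (0.00, 0.00) ✓; RN at -106.5° ✓; |RN| = 10.10 ✓; ∠RNP = 77.60° ✓; |NP| = 25.90 ✓; ∠NPD = 55.40° ✓; |PD| = 11.30 ✓; ∠PDT = 121.3° ✓; |DT| = 22.90 ✓; ∠(DT, TZ) = 90.00° ✓; |TZ| = 21.00 ✓; ∠TZC = 76.70° ✓; |ZC| = 10.90 ✗.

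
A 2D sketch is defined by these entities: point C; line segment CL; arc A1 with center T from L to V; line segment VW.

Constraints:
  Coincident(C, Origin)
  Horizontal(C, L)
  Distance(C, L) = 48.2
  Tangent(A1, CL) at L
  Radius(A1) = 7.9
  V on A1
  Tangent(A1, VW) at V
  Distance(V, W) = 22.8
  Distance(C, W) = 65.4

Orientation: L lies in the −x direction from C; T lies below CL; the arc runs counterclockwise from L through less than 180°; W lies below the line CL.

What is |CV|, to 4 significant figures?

56.52

C is at the origin; CL is horizontal with |CL| = 48.2 and L on the −x side, so L = (-48.20, 0.000). The tangent condition forces TL to be normal to CL, so T = L + (0, -7.9) = (-48.20, -7.900). Since TV ⟂ VW (tangency), |TW| = √(7.9² + 22.8²) = 24.13 regardless of where V sits on A1. So W lies on both circle(C, 65.4) and circle(T, 24.13); the below-CL intersection is W = (-58.18, -29.87). V is the foot of the tangent from W: V = (-56.07, -7.167).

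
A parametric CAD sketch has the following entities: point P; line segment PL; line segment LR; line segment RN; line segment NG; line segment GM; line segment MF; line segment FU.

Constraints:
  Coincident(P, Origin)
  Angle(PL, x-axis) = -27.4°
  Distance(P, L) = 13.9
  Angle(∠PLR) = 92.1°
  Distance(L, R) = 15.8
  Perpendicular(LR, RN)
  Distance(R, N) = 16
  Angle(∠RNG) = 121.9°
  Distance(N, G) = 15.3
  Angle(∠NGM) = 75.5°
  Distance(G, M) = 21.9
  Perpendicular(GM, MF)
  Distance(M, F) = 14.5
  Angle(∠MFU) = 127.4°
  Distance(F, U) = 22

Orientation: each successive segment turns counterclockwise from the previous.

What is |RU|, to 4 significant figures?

16.84

The perpendicularity gives MF at right angles to GM, so MF runs at 43.10°; with |MF| = 14.5, F = (18.31, 1.827). ∠MFU = 127.4° gives FU at 95.70° from the x-axis; with |FU| = 22.0, U = (16.13, 23.72). Then |RU| = |U − R| = 16.84.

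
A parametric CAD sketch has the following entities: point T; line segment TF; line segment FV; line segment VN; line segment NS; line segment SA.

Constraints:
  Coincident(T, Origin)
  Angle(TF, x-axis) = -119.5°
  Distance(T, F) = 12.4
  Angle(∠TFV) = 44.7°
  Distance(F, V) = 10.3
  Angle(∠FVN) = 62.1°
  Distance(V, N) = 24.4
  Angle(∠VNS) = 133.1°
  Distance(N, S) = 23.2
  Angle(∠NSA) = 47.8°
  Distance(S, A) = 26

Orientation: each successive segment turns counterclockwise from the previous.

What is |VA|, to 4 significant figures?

22.45

∠VNS = 133.1° gives NS at -179.4° from the x-axis; with |NS| = 23.2, S = (-36.25, 9.410). ∠NSA = 47.8° gives SA at -47.20° from the x-axis; with |SA| = 26.0, A = (-18.59, -9.667). Then |VA| = |A − V| = 22.45.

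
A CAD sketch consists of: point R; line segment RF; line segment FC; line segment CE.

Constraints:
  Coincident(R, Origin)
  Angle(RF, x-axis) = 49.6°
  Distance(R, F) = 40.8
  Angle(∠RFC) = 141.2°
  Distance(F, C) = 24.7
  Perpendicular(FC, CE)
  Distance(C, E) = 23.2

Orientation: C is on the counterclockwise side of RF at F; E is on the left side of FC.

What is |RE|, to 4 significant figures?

56.55

R is at the origin; RF runs at 49.6° with length 40.8, so F = 40.8·(cos 49.6°, sin 49.6°) = (26.44, 31.07). ∠RFC = 141.2°, so FC runs at 49.6° + (180° − 141.2°) = 88.40° from the x-axis; with |FC| = 24.7, C = F + 24.7·(cos 88.40°, sin 88.40°) = (27.13, 55.76). FC is perpendicular to CE; with |CE| = 23.2 on the left of FC, E = C + 23.2·(-0.9996, 0.02792) = (3.942, 56.41). Then |RE| = |E − R| = 56.55.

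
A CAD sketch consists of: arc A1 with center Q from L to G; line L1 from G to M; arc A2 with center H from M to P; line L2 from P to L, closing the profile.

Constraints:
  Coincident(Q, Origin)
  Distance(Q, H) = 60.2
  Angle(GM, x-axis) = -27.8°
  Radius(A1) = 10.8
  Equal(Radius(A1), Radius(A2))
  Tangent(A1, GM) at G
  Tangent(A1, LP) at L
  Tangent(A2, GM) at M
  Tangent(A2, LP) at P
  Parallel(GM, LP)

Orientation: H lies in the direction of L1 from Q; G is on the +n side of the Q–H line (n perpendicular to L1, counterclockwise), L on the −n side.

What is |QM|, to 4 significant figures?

61.16

The slot axis is L1's direction at -27.8°, so u = (cos -27.8°, sin -27.8°) = (0.8846, -0.4664) and n = (−sin -27.8°, cos -27.8°) = (0.4664, 0.8846). Q is at the origin and H lies 60.2 along u from Q, so H = 60.2·u = (53.25, -28.08). Tangency of A1 to both parallel lines with radius 10.8 puts G and L at Q ± 10.8·n: G = (5.037, 9.553), L = (-5.037, -9.553). Equal radii place M and P the same way about H: M = H + 10.8·n = (58.29, -18.52), P = H − 10.8·n = (48.21, -37.63). Then |QM| = |M − Q| = 61.16.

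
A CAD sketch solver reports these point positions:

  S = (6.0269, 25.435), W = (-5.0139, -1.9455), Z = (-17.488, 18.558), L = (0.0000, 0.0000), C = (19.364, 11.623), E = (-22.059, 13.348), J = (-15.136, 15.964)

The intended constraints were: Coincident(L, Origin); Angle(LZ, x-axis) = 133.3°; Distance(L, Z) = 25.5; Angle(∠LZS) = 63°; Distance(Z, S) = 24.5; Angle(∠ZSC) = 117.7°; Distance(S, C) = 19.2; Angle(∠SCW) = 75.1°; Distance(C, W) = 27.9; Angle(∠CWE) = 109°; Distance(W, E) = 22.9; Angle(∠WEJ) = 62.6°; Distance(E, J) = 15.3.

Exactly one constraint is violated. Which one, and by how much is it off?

Distance(E, J) = 15.3 — off by 7.90.

L = (0.00, 0.00) ✓; LZ at 133.3° ✓; |LZ| = 25.50 ✓; ∠LZS = 63.00° ✓; |ZS| = 24.50 ✓; ∠ZSC = 117.7° ✓; |SC| = 19.20 ✓; ∠SCW = 75.10° ✓; |CW| = 27.90 ✓; ∠CWE = 109.0° ✓; |WE| = 22.90 ✓; ∠WEJ = 62.60° ✓; |EJ| = 7.401 ✗.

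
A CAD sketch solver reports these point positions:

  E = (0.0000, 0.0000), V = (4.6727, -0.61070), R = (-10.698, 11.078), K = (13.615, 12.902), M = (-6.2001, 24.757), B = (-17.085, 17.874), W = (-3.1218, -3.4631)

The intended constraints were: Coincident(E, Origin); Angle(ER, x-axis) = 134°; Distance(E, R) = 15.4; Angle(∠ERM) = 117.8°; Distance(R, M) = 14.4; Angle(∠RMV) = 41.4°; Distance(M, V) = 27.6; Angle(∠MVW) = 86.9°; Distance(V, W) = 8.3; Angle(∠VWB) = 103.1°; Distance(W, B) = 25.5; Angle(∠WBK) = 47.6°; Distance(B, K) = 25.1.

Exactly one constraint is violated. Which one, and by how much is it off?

Distance(B, K) = 25.1 — off by 6.00.

E = (0.00, 0.00) ✓; ER at 134.0° ✓; |ER| = 15.40 ✓; ∠ERM = 117.8° ✓; |RM| = 14.40 ✓; ∠RMV = 41.40° ✓; |MV| = 27.60 ✓; ∠MVW = 86.90° ✓; |VW| = 8.300 ✓; ∠VWB = 103.1° ✓; |WB| = 25.50 ✓; ∠WBK = 47.60° ✓; |BK| = 31.10 ✗.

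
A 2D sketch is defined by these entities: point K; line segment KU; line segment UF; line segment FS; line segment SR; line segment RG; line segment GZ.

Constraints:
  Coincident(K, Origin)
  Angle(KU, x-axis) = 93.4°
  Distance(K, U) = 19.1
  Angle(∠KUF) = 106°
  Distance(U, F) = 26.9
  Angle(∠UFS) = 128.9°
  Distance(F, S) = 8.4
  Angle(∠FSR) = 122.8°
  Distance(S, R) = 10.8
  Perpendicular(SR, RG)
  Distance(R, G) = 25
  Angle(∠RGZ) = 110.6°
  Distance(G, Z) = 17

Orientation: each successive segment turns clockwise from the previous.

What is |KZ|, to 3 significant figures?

28.1

K is at the origin; KU runs at 93.4° with length 19.1, so U = (-1.13, 19.1). ∠KUF = 106.0° gives UF at 19.4° from the x-axis; with |UF| = 26.9, F = (24.2, 28.0). ∠UFS = 128.9° gives FS at -31.7° from the x-axis; with |FS| = 8.4, S = (31.4, 23.6). ∠FSR = 122.8° gives SR at -88.9° from the x-axis; with |SR| = 10.8, R = (31.6, 12.8). SR ⟂ RG, so RG runs at -179°; with |RG| = 25.0, G = (6.60, 12.3). ∠RGZ = 110.6° gives GZ at 112° from the x-axis; with |GZ| = 17.0, Z = (0.313, 28.1). Then |KZ| = |Z − K| = 28.1.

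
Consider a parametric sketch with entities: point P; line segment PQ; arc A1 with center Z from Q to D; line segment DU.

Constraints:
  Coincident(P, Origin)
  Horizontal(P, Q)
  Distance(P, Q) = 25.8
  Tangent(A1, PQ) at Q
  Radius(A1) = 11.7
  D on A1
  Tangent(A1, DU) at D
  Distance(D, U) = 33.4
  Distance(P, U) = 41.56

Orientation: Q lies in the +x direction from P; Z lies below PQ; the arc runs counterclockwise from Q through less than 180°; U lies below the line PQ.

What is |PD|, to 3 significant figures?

16.9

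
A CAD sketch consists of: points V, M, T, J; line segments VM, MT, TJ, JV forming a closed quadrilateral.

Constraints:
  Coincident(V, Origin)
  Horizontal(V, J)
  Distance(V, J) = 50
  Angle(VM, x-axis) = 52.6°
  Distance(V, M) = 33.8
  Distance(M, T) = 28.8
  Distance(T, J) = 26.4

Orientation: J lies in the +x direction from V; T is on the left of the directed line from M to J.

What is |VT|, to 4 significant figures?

55.94

Checks: |MT| = 28.80 ✓; |TJ| = 26.40 ✓.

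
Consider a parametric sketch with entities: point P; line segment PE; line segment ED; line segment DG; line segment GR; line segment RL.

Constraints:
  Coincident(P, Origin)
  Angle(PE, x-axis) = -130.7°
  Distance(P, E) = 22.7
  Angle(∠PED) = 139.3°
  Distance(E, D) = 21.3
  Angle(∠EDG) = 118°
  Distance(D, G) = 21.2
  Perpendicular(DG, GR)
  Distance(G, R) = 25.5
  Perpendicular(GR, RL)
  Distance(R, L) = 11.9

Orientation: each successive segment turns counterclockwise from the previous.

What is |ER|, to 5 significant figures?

31.910

P is at the origin; PE runs at -130.7° with length 22.7, so E = (-14.803, -17.210). ∠PED = 139.3° gives ED at -90.000° from the x-axis; with |ED| = 21.3, D = (-14.803, -38.510). ∠EDG = 118.0° gives DG at -28.000° from the x-axis; with |DG| = 21.2, G = (3.9159, -48.462). DG ⟂ GR, so GR runs at 62.000°; with |GR| = 25.5, R = (15.887, -25.947). Then |ER| = |R − E| = 31.910.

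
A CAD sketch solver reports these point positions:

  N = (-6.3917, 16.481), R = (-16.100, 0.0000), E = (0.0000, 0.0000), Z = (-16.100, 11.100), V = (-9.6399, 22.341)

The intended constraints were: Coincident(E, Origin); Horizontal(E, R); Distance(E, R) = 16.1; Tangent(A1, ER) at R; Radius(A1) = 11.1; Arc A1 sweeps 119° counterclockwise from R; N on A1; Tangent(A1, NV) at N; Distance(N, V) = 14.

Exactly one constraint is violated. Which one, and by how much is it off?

Distance(N, V) = 14 — off by 7.30.

E = (0.00, 0.00) ✓; E.y = 0.00, R.y = 0.00 ✓; |ER| = 16.10 ✓; ∠(ZR, RE) = 90.00° ✓; |ZR| = 11.10 ✓; bearing(Z→N) − bearing(Z→R) = 119.0° ✓; |ZN| = 11.10 ✓; ∠(ZN, NV) = 90.00° ✓; |NV| = 6.700 ✗.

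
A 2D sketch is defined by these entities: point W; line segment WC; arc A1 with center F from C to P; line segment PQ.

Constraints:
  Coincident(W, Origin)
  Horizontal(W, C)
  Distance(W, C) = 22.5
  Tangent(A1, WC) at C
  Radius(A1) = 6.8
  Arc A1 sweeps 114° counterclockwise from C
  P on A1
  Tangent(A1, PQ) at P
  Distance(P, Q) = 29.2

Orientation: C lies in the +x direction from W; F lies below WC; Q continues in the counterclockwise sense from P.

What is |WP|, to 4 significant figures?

18.89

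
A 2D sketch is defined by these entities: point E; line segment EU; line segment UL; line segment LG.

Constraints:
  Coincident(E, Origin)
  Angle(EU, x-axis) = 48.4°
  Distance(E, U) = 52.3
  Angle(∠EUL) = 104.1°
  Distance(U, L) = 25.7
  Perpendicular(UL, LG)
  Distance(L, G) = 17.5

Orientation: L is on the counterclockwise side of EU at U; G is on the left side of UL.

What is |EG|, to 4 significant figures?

50.81

E is at the origin; EU runs at 48.4° with length 52.3, so U = 52.3·(cos 48.4°, sin 48.4°) = (34.72, 39.11). ∠EUL = 104.1°, so UL runs at 48.4° + (180° − 104.1°) = 124.3° from the x-axis; with |UL| = 25.7, L = U + 25.7·(cos 124.3°, sin 124.3°) = (20.24, 60.34). UL is perpendicular to LG; with |LG| = 17.5 on the left of UL, G = L + 17.5·(-0.8261, -0.5635) = (5.784, 50.48). Then |EG| = |G − E| = 50.81.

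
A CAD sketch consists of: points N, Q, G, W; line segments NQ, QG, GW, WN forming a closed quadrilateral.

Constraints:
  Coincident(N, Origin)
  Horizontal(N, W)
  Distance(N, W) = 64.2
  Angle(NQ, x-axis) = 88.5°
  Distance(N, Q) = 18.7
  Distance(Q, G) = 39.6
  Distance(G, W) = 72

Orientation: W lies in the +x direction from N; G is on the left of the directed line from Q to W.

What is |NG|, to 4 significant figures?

57.23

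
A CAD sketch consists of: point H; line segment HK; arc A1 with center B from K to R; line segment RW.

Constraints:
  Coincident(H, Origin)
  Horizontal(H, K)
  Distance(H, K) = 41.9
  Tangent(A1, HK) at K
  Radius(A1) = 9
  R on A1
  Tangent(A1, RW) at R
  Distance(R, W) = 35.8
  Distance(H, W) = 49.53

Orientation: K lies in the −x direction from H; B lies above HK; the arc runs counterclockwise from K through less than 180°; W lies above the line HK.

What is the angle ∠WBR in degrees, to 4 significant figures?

75.89°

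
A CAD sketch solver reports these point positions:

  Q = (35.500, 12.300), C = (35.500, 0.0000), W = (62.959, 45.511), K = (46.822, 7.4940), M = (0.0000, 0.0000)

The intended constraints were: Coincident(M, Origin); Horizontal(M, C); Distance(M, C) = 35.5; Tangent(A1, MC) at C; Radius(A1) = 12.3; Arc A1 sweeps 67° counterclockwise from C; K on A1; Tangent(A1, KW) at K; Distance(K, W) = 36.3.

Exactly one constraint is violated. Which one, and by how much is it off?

Distance(K, W) = 36.3 — off by 5.00.

M = (0.00, 0.00) ✓; M.y = 0.00, C.y = 0.00 ✓; |MC| = 35.50 ✓; ∠(QC, CM) = 90.00° ✓; |QC| = 12.30 ✓; bearing(Q→K) − bearing(Q→C) = 67.00° ✓; |QK| = 12.30 ✓; ∠(QK, KW) = 90.00° ✓; |KW| = 41.30 ✗.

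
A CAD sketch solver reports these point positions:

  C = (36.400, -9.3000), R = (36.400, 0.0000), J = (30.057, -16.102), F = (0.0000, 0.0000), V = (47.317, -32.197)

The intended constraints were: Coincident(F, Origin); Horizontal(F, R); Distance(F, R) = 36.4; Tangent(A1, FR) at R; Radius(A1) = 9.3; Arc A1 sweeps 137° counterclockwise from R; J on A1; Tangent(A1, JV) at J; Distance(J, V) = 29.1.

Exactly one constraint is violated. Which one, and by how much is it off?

Distance(J, V) = 29.1 — off by 5.50.

F = (0.00, 0.00) ✓; F.y = 0.00, R.y = 0.00 ✓; |FR| = 36.40 ✓; ∠(CR, RF) = 90.00° ✓; |CR| = 9.300 ✓; bearing(C→J) − bearing(C→R) = 137.0° ✓; |CJ| = 9.301 ✓; ∠(CJ, JV) = 90.00° ✓; |JV| = 23.60 ✗.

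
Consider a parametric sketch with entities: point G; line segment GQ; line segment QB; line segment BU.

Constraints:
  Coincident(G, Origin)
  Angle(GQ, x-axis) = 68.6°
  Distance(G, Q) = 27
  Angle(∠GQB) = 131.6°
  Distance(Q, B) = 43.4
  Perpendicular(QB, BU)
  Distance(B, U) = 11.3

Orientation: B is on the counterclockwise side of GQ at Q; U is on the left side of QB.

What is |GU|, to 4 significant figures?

61.97

G is at the origin; GQ runs at 68.6° with length 27.0, so Q = 27.0·(cos 68.6°, sin 68.6°) = (9.852, 25.14). ∠GQB = 131.6°, so QB runs at 68.6° + (180° − 131.6°) = 117.0° from the x-axis; with |QB| = 43.4, B = Q + 43.4·(cos 117.0°, sin 117.0°) = (-9.852, 63.81). QB is perpendicular to BU; with |BU| = 11.3 on the left of QB, U = B + 11.3·(-0.8910, -0.4540) = (-19.92, 58.68). Then |GU| = |U − G| = 61.97.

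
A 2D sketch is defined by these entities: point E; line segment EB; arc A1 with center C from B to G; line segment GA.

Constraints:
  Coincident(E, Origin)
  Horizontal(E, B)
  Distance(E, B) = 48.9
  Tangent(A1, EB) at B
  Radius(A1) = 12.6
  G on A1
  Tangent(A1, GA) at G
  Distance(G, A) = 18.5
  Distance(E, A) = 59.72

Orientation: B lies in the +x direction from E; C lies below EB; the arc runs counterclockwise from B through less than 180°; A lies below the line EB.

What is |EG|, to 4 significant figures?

42.99

E is at the origin; EB is horizontal with |EB| = 48.9 and B on the +x side, so B = (48.90, 0.000). Tangency of A1 to EB means the radius CB is perpendicular to EB, so C = B + (0, -12.6) = (48.90, -12.60). Since CG ⟂ GA (tangency), |CA| = √(12.6² + 18.5²) = 22.38 regardless of where G sits on A1. So A lies on both circle(E, 59.72) and circle(C, 22.38); the below-EB intersection is A = (48.40, -34.98). G is the foot of the tangent from A: G = (38.33, -19.46).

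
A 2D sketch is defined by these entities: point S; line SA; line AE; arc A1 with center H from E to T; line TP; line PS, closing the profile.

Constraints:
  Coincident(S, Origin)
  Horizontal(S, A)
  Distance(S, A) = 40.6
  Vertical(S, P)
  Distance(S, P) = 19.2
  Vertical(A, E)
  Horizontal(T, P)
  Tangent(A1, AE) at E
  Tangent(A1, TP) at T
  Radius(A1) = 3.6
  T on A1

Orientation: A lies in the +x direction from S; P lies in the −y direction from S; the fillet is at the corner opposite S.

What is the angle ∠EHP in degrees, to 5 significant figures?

174.44°

S is at the origin; S and A share the same y with |SA| = 40.6 and A on the +x side, so A = (40.600, 0.0000). SP is vertical with |SP| = 19.2 and P on the −y side, so P = (0.0000, -19.200). The virtual corner opposite S is at (40.600, -19.200). Tangency of A1 to AE means the radius HE is perpendicular to AE and since A1 is tangent to TP there, HT ⟂ TP, with radius 3.6, so the center H sits 3.6 in from both sides at H = (37.000, -15.600). That places the tangent points at E = (40.600, -15.600) on AE and T = (37.000, -19.200) on TP. Then cos ∠EHP = HE·HP / (|HE||HP|), giving 174.44°.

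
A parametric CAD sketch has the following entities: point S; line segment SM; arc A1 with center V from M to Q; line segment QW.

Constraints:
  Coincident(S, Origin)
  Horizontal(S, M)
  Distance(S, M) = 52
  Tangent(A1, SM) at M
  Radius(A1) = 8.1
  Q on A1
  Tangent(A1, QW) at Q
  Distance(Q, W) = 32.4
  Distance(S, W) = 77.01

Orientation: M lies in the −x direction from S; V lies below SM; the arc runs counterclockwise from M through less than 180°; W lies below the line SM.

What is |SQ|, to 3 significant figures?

60.2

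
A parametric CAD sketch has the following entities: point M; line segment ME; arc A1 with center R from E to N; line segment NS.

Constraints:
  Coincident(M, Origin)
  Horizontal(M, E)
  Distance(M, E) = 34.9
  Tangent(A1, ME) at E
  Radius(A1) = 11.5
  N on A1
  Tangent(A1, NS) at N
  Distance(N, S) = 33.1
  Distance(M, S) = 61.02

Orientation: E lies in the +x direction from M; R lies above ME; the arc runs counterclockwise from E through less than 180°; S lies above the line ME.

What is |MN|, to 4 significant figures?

48.18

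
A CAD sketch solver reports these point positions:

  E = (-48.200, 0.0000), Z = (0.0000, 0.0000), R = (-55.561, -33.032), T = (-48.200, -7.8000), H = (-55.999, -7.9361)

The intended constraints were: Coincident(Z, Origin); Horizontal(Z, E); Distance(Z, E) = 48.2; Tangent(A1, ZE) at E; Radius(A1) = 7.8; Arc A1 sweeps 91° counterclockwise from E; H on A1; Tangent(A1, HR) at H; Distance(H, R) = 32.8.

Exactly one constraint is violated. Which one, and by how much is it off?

Distance(H, R) = 32.8 — off by 7.70.

Z = (0.00, 0.00) ✓; Z.y = 0.00, E.y = 0.00 ✓; |ZE| = 48.20 ✓; ∠(TE, EZ) = 90.00° ✓; |TE| = 7.800 ✓; bearing(T→H) − bearing(T→E) = 91.00° ✓; |TH| = 7.800 ✓; ∠(TH, HR) = 90.00° ✓; |HR| = 25.10 ✗.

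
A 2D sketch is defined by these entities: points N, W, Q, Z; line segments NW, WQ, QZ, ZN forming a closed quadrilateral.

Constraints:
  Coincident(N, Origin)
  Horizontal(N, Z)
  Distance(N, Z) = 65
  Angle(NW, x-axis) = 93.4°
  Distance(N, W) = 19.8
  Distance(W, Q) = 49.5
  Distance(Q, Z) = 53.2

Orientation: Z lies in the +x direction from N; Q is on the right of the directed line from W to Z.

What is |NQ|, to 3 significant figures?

31.6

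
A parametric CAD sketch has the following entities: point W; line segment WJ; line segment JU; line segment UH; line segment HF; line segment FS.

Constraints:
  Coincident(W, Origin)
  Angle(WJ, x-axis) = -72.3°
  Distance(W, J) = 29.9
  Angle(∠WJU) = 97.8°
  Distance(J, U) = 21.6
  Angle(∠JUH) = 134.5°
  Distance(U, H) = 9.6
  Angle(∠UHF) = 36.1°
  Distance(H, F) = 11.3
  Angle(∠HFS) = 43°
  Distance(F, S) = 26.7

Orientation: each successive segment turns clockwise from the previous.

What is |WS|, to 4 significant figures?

58.67

W is at the origin; WJ runs at -72.3° with length 29.9, so J = (9.091, -28.48). ∠WJU = 97.8° gives JU at -154.5° from the x-axis; with |JU| = 21.6, U = (-10.41, -37.78). ∠JUH = 134.5° gives UH at 160.0° from the x-axis; with |UH| = 9.6, H = (-19.43, -34.50). ∠UHF = 36.1° gives HF at 16.10° from the x-axis; with |HF| = 11.3, F = (-8.569, -31.37). ∠HFS = 43.0° gives FS at -120.9° from the x-axis; with |FS| = 26.7, S = (-22.28, -54.28). Then |WS| = |S − W| = 58.67.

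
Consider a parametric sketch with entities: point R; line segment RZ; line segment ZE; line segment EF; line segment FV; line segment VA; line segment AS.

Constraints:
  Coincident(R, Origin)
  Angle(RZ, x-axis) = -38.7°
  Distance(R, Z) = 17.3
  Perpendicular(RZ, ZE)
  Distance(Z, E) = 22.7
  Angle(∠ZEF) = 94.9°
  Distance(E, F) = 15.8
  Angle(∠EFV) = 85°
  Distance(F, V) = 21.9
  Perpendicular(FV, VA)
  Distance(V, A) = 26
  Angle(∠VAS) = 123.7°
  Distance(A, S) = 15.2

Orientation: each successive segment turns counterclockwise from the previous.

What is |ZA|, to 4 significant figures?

10.53

R is at the origin; RZ runs at -38.7° with length 17.3, so Z = (13.50, -10.82). RZ is perpendicular to ZE, so ZE runs at 51.30°; with |ZE| = 22.7, E = (27.69, 6.899). ∠ZEF = 94.9° gives EF at 136.4° from the x-axis; with |EF| = 15.8, F = (16.25, 17.80). ∠EFV = 85.0° gives FV at -128.6° from the x-axis; with |FV| = 21.9, V = (2.590, 0.6798). FV ⟂ VA, so VA runs at -38.60°; with |VA| = 26.0, A = (22.91, -15.54). Then |ZA| = |A − Z| = 10.53.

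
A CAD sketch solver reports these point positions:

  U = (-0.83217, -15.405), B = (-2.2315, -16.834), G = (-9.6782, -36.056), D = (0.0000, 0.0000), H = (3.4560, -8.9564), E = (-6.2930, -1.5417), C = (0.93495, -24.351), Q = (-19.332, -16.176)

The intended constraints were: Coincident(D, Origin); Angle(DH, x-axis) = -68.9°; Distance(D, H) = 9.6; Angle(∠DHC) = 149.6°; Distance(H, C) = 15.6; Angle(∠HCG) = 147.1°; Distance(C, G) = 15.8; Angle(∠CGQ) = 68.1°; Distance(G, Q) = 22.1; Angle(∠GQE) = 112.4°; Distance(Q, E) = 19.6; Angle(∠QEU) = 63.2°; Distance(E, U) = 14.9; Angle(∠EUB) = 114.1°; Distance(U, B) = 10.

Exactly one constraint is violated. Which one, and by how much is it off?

Distance(U, B) = 10 — off by 8.00.

D = (0.00, 0.00) ✓; DH at -68.90° ✓; |DH| = 9.600 ✓; ∠DHC = 149.6° ✓; |HC| = 15.60 ✓; ∠HCG = 147.1° ✓; |CG| = 15.80 ✓; ∠CGQ = 68.10° ✓; |GQ| = 22.10 ✓; ∠GQE = 112.4° ✓; |QE| = 19.60 ✓; ∠QEU = 63.20° ✓; |EU| = 14.90 ✓; ∠EUB = 114.1° ✓; |UB| = 2.000 ✗.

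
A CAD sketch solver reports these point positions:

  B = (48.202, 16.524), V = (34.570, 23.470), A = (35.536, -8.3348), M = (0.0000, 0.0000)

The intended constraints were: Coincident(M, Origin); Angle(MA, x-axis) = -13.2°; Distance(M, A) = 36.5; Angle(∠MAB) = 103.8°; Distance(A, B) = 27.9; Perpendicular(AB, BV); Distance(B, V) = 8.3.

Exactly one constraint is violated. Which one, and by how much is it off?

Distance(B, V) = 8.3 — off by 7.00.

M = (0.00, 0.00) ✓; MA at -13.20° ✓; |MA| = 36.50 ✓; ∠MAB = 103.8° ✓; |AB| = 27.90 ✓; ∠(AB, BV) = 90.00° ✓; |BV| = 15.30 ✗.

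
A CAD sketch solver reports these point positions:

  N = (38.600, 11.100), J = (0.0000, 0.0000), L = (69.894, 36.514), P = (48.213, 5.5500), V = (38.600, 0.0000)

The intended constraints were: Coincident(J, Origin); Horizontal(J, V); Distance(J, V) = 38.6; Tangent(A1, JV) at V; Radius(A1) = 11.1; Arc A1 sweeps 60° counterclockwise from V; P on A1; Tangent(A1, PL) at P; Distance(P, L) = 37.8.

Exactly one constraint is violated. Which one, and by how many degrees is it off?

Tangent(A1, PL) at P — off by 5.00°.

J = (0.00, 0.00) ✓; J.y = 0.00, V.y = 0.00 ✓; |JV| = 38.60 ✓; ∠(NV, VJ) = 90.00° ✓; |NV| = 11.10 ✓; bearing(N→P) − bearing(N→V) = 60.00° ✓; |NP| = 11.10 ✓; ∠(NP, PL) = 95.00° ✗; |PL| = 37.80 ✓.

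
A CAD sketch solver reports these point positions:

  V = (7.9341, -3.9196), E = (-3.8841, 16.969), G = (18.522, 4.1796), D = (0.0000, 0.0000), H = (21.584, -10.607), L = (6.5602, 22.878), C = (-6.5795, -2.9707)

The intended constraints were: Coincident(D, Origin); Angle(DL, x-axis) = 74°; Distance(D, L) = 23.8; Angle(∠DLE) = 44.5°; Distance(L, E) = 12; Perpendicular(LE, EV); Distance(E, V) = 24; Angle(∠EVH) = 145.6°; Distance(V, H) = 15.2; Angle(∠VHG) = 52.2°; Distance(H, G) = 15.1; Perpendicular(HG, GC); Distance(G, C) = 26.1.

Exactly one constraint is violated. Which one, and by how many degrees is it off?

Perpendicular(HG, GC) — off by 4.20°.

D = (0.00, 0.00) ✓; DL at 74.00° ✓; |DL| = 23.80 ✓; ∠DLE = 44.50° ✓; |LE| = 12.00 ✓; ∠(LE, EV) = 90.00° ✓; |EV| = 24.00 ✓; ∠EVH = 145.6° ✓; |VH| = 15.20 ✓; ∠VHG = 52.20° ✓; |HG| = 15.10 ✓; ∠(HG, GC) = 94.20° ✗; |GC| = 26.10 ✓.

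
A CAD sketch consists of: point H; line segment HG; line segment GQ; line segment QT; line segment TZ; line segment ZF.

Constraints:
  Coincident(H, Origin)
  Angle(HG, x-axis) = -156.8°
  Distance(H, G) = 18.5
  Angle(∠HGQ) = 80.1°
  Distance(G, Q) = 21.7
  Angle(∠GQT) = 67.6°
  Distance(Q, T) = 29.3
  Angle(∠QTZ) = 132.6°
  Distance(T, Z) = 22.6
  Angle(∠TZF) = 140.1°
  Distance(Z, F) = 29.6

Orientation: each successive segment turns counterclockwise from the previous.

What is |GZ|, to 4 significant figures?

36.49

H is at the origin; HG runs at -156.8° with length 18.5, so G = (-17.00, -7.288). ∠HGQ = 80.1° gives GQ at -56.90° from the x-axis; with |GQ| = 21.7, Q = (-5.154, -25.47). ∠GQT = 67.6° gives QT at 55.50° from the x-axis; with |QT| = 29.3, T = (11.44, -1.320). ∠QTZ = 132.6° gives TZ at 102.9° from the x-axis; with |TZ| = 22.6, Z = (6.397, 20.71). Then |GZ| = |Z − G| = 36.49.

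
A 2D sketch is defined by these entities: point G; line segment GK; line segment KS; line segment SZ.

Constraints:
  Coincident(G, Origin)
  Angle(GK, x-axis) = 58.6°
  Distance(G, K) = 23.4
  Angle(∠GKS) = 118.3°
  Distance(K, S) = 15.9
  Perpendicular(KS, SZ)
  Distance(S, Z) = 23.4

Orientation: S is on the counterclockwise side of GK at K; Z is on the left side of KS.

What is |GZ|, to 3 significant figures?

27.1

G is at the origin; GK runs at 58.6° with length 23.4, so K = 23.4·(cos 58.6°, sin 58.6°) = (12.2, 20.0). ∠GKS = 118.3°, so KS runs at 58.6° + (180° − 118.3°) = 120° from the x-axis; with |KS| = 15.9, S = K + 15.9·(cos 120°, sin 120°) = (4.17, 33.7). The perpendicularity gives SZ at right angles to KS; with |SZ| = 23.4 on the left of KS, Z = S + 23.4·(-0.863, -0.505) = (-16.0, 21.9). Then |GZ| = |Z − G| = 27.1.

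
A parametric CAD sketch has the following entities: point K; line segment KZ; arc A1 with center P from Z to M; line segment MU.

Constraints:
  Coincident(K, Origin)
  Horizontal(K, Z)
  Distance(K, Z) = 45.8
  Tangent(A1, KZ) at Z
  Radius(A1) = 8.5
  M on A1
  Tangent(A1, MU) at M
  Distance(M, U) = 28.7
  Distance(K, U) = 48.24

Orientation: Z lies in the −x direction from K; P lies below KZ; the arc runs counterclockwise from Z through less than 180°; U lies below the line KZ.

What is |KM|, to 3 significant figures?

54.0

K is at the origin; K and Z share the same y with |KZ| = 45.8 and Z on the −x side, so Z = (-45.8, 0.00). A1 meets KZ tangentially, so PZ is at right angles to KZ, so P = Z + (0, -8.5) = (-45.8, -8.50). Since PM ⟂ MU (tangency), |PU| = √(8.5² + 28.7²) = 29.9 regardless of where M sits on A1. So U lies on both circle(K, 48.24) and circle(P, 29.9); the below-KZ intersection is U = (-32.7, -35.4). M is the foot of the tangent from U: M = (-52.1, -14.2).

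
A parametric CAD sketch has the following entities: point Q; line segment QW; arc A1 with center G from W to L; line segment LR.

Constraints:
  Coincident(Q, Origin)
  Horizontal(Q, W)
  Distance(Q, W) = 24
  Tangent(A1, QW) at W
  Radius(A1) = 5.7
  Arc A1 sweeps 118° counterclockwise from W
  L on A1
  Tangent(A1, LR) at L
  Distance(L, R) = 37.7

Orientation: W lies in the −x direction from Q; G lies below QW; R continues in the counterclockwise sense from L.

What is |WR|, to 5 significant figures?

43.546

Q is at the origin; QW is horizontal with |QW| = 24.0 and W on the −x side, so W = (-24.000, 0.0000). Tangency of A1 to QW means the radius GW is perpendicular to QW, so G = W + (0, -5.7) = (-24.000, -5.7000). On A1, W sits at bearing 90° from G; a 118° counterclockwise sweep puts L at bearing 208°, so L = G + 5.7·(cos 208°, sin 208°) = (-29.033, -8.3760). A1 meets LR tangentially, so GL is at right angles to LR, so LR runs along (−sin 208°, cos 208°); with |LR| = 37.7, R = (-11.334, -41.663). Then |WR| = |R − W| = 43.546.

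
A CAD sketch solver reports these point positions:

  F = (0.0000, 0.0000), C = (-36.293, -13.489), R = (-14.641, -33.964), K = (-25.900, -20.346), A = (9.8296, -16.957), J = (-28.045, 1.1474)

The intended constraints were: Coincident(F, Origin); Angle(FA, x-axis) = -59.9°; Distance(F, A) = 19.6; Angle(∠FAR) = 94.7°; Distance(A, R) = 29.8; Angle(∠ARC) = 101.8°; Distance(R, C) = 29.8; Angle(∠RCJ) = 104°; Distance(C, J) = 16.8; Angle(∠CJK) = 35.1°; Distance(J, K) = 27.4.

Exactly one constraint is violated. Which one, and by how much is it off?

Distance(J, K) = 27.4 — off by 5.80.

F = (0.00, 0.00) ✓; FA at -59.90° ✓; |FA| = 19.60 ✓; ∠FAR = 94.70° ✓; |AR| = 29.80 ✓; ∠ARC = 101.8° ✓; |RC| = 29.80 ✓; ∠RCJ = 104.0° ✓; |CJ| = 16.80 ✓; ∠CJK = 35.10° ✓; |JK| = 21.60 ✗.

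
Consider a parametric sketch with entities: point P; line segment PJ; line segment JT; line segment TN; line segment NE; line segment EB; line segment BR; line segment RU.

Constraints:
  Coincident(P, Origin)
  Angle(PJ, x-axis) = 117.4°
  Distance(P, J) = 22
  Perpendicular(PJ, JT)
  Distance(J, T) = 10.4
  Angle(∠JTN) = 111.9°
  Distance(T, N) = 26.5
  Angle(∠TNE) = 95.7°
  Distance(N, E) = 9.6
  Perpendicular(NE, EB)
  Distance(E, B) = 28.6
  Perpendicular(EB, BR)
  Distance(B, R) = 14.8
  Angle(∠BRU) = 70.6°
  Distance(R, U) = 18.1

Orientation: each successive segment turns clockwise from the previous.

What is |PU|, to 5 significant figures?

15.966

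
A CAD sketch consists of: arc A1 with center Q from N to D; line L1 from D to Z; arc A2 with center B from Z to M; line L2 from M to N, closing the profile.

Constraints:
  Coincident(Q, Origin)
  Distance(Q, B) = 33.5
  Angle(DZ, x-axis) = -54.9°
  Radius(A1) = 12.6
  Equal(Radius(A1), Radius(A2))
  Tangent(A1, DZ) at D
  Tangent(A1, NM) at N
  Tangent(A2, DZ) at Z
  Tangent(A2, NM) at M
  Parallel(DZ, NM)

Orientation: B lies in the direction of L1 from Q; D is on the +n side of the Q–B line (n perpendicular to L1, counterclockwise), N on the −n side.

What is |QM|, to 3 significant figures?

35.8

Tangency of A1 to both parallel lines with radius 12.6 puts D and N at Q ± 12.6·n: D = (10.3, 7.25), N = (-10.3, -7.25). Equal radii place Z and M the same way about B: Z = B + 12.6·n = (29.6, -20.2), M = B − 12.6·n = (8.95, -34.7). Then |QM| = |M − Q| = 35.8.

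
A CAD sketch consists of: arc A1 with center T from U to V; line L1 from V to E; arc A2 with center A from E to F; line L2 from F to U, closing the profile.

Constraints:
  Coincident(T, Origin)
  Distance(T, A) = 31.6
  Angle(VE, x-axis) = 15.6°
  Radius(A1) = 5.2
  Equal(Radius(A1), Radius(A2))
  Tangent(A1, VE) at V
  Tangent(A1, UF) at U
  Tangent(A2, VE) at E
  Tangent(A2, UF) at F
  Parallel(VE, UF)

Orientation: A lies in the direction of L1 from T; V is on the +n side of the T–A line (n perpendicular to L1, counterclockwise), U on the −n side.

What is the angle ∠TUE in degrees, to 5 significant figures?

71.783°

The slot axis is L1's direction at 15.6°, so u = (cos 15.6°, sin 15.6°) = (0.96316, 0.26892) and n = (−sin 15.6°, cos 15.6°) = (-0.26892, 0.96316). T is at the origin and A lies 31.6 along u from T, so A = 31.6·u = (30.436, 8.4979). Tangency of A1 to both parallel lines with radius 5.2 puts V and U at T ± 5.2·n: V = (-1.3984, 5.0084), U = (1.3984, -5.0084). Equal radii place E and F the same way about A: E = A + 5.2·n = (29.038, 13.506), F = A − 5.2·n = (31.834, 3.4894). Then cos ∠TUE = UT·UE / (|UT||UE|), giving 71.783°.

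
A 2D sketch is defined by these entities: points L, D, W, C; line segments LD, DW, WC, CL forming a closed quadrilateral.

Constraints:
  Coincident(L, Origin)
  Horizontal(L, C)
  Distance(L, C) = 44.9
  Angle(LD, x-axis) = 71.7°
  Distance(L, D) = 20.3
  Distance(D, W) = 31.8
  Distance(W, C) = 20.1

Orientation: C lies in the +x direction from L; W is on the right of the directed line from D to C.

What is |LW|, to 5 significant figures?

26.393

Checks: |DW| = 31.80 ✓; |WC| = 20.10 ✓.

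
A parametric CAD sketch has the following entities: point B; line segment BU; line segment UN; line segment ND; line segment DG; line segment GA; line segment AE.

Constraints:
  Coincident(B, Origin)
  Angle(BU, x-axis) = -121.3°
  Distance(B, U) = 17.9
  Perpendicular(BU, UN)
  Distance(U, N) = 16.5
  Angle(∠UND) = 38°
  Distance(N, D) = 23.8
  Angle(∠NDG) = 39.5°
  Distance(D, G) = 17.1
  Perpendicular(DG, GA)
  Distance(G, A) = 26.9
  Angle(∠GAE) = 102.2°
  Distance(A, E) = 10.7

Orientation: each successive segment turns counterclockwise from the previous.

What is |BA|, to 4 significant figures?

31.10

B is at the origin; BU runs at -121.3° with length 17.9, so U = (-9.299, -15.29). The perpendicularity gives UN at right angles to BU, so UN runs at -31.30°; with |UN| = 16.5, N = (4.799, -23.87). ∠UND = 38.0° gives ND at 110.7° from the x-axis; with |ND| = 23.8, D = (-3.614, -1.603). ∠NDG = 39.5° gives DG at -108.8° from the x-axis; with |DG| = 17.1, G = (-9.124, -17.79). The perpendicularity gives GA at right angles to DG, so GA runs at -18.80°; with |GA| = 26.9, A = (16.34, -26.46). Then |BA| = |A − B| = 31.10.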